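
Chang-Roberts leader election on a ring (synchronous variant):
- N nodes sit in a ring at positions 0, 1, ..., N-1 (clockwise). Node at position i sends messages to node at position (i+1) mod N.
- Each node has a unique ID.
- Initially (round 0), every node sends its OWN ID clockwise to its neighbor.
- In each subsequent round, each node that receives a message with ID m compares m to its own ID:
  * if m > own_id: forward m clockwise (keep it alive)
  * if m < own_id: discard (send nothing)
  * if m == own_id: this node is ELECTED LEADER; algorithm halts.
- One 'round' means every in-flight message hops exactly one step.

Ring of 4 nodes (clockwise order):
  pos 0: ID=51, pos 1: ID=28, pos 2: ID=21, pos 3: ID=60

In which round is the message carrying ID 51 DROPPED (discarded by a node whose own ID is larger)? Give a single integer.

Answer: 3

Derivation:
Round 1: pos1(id28) recv 51: fwd; pos2(id21) recv 28: fwd; pos3(id60) recv 21: drop; pos0(id51) recv 60: fwd
Round 2: pos2(id21) recv 51: fwd; pos3(id60) recv 28: drop; pos1(id28) recv 60: fwd
Round 3: pos3(id60) recv 51: drop; pos2(id21) recv 60: fwd
Round 4: pos3(id60) recv 60: ELECTED
Message ID 51 originates at pos 0; dropped at pos 3 in round 3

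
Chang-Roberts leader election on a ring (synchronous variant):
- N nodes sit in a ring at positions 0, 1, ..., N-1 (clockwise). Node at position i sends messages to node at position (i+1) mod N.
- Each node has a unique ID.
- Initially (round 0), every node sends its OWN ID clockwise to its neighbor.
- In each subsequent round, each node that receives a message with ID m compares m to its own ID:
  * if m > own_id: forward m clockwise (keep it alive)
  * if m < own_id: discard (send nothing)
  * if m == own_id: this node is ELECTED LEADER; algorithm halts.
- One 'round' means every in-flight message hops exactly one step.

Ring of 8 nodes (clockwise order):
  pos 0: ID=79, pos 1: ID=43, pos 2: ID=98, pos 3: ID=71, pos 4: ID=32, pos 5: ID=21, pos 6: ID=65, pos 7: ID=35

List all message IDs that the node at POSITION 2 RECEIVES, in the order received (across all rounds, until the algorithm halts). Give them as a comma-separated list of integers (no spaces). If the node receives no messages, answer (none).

Answer: 43,79,98

Derivation:
Round 1: pos1(id43) recv 79: fwd; pos2(id98) recv 43: drop; pos3(id71) recv 98: fwd; pos4(id32) recv 71: fwd; pos5(id21) recv 32: fwd; pos6(id65) recv 21: drop; pos7(id35) recv 65: fwd; pos0(id79) recv 35: drop
Round 2: pos2(id98) recv 79: drop; pos4(id32) recv 98: fwd; pos5(id21) recv 71: fwd; pos6(id65) recv 32: drop; pos0(id79) recv 65: drop
Round 3: pos5(id21) recv 98: fwd; pos6(id65) recv 71: fwd
Round 4: pos6(id65) recv 98: fwd; pos7(id35) recv 71: fwd
Round 5: pos7(id35) recv 98: fwd; pos0(id79) recv 71: drop
Round 6: pos0(id79) recv 98: fwd
Round 7: pos1(id43) recv 98: fwd
Round 8: pos2(id98) recv 98: ELECTED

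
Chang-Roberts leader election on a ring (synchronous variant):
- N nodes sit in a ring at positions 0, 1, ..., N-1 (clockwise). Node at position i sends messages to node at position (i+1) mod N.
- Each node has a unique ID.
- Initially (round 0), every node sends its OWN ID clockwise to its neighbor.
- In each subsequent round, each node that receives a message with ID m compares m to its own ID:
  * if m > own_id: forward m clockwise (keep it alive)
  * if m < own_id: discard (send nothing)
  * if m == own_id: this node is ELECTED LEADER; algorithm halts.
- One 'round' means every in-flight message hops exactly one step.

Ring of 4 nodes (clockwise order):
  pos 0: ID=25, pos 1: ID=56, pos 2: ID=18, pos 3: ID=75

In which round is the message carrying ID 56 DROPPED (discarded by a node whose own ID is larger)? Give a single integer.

Answer: 2

Derivation:
Round 1: pos1(id56) recv 25: drop; pos2(id18) recv 56: fwd; pos3(id75) recv 18: drop; pos0(id25) recv 75: fwd
Round 2: pos3(id75) recv 56: drop; pos1(id56) recv 75: fwd
Round 3: pos2(id18) recv 75: fwd
Round 4: pos3(id75) recv 75: ELECTED
Message ID 56 originates at pos 1; dropped at pos 3 in round 2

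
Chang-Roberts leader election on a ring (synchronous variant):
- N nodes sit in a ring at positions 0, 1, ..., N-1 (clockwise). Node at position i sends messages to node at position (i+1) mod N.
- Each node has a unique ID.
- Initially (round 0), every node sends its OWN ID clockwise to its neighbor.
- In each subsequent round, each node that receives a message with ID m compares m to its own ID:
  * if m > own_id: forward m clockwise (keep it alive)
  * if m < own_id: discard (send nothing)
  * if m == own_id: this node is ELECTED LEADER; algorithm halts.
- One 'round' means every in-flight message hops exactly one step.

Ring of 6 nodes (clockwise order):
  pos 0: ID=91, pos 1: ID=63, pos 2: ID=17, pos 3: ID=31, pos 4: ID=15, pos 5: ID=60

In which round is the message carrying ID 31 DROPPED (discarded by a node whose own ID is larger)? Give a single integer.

Answer: 2

Derivation:
Round 1: pos1(id63) recv 91: fwd; pos2(id17) recv 63: fwd; pos3(id31) recv 17: drop; pos4(id15) recv 31: fwd; pos5(id60) recv 15: drop; pos0(id91) recv 60: drop
Round 2: pos2(id17) recv 91: fwd; pos3(id31) recv 63: fwd; pos5(id60) recv 31: drop
Round 3: pos3(id31) recv 91: fwd; pos4(id15) recv 63: fwd
Round 4: pos4(id15) recv 91: fwd; pos5(id60) recv 63: fwd
Round 5: pos5(id60) recv 91: fwd; pos0(id91) recv 63: drop
Round 6: pos0(id91) recv 91: ELECTED
Message ID 31 originates at pos 3; dropped at pos 5 in round 2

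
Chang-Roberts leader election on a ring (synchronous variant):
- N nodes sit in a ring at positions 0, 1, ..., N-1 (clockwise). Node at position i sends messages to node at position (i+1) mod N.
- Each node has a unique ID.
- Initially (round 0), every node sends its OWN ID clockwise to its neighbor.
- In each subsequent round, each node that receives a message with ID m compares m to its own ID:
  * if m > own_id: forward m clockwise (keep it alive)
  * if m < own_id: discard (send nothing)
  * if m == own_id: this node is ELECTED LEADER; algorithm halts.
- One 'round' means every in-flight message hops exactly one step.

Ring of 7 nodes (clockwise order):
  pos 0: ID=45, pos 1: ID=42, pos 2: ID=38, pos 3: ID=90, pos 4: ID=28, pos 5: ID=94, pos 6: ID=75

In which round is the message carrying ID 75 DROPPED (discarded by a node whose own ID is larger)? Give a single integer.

Round 1: pos1(id42) recv 45: fwd; pos2(id38) recv 42: fwd; pos3(id90) recv 38: drop; pos4(id28) recv 90: fwd; pos5(id94) recv 28: drop; pos6(id75) recv 94: fwd; pos0(id45) recv 75: fwd
Round 2: pos2(id38) recv 45: fwd; pos3(id90) recv 42: drop; pos5(id94) recv 90: drop; pos0(id45) recv 94: fwd; pos1(id42) recv 75: fwd
Round 3: pos3(id90) recv 45: drop; pos1(id42) recv 94: fwd; pos2(id38) recv 75: fwd
Round 4: pos2(id38) recv 94: fwd; pos3(id90) recv 75: drop
Round 5: pos3(id90) recv 94: fwd
Round 6: pos4(id28) recv 94: fwd
Round 7: pos5(id94) recv 94: ELECTED
Message ID 75 originates at pos 6; dropped at pos 3 in round 4

Answer: 4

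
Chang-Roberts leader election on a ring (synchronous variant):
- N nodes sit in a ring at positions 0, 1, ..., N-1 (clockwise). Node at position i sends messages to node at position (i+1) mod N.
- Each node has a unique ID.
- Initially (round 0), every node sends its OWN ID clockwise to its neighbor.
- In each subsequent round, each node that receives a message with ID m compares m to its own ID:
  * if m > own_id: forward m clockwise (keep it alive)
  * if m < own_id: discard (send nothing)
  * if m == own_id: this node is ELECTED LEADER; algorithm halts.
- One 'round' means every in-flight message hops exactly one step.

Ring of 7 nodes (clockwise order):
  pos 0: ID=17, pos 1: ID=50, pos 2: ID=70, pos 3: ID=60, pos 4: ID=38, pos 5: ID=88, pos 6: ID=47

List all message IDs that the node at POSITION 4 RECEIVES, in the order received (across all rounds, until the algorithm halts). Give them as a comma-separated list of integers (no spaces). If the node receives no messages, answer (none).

Answer: 60,70,88

Derivation:
Round 1: pos1(id50) recv 17: drop; pos2(id70) recv 50: drop; pos3(id60) recv 70: fwd; pos4(id38) recv 60: fwd; pos5(id88) recv 38: drop; pos6(id47) recv 88: fwd; pos0(id17) recv 47: fwd
Round 2: pos4(id38) recv 70: fwd; pos5(id88) recv 60: drop; pos0(id17) recv 88: fwd; pos1(id50) recv 47: drop
Round 3: pos5(id88) recv 70: drop; pos1(id50) recv 88: fwd
Round 4: pos2(id70) recv 88: fwd
Round 5: pos3(id60) recv 88: fwd
Round 6: pos4(id38) recv 88: fwd
Round 7: pos5(id88) recv 88: ELECTED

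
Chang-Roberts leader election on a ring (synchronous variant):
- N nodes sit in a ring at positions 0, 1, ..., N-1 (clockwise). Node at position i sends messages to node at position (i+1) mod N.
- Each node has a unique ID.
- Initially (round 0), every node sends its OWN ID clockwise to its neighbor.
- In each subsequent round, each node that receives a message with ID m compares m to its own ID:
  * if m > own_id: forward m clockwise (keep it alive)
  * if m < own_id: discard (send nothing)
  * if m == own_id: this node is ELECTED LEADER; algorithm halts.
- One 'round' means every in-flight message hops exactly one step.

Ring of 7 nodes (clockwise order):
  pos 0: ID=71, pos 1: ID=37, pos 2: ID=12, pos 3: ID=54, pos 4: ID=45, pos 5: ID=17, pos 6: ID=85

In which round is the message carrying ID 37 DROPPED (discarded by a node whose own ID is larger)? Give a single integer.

Round 1: pos1(id37) recv 71: fwd; pos2(id12) recv 37: fwd; pos3(id54) recv 12: drop; pos4(id45) recv 54: fwd; pos5(id17) recv 45: fwd; pos6(id85) recv 17: drop; pos0(id71) recv 85: fwd
Round 2: pos2(id12) recv 71: fwd; pos3(id54) recv 37: drop; pos5(id17) recv 54: fwd; pos6(id85) recv 45: drop; pos1(id37) recv 85: fwd
Round 3: pos3(id54) recv 71: fwd; pos6(id85) recv 54: drop; pos2(id12) recv 85: fwd
Round 4: pos4(id45) recv 71: fwd; pos3(id54) recv 85: fwd
Round 5: pos5(id17) recv 71: fwd; pos4(id45) recv 85: fwd
Round 6: pos6(id85) recv 71: drop; pos5(id17) recv 85: fwd
Round 7: pos6(id85) recv 85: ELECTED
Message ID 37 originates at pos 1; dropped at pos 3 in round 2

Answer: 2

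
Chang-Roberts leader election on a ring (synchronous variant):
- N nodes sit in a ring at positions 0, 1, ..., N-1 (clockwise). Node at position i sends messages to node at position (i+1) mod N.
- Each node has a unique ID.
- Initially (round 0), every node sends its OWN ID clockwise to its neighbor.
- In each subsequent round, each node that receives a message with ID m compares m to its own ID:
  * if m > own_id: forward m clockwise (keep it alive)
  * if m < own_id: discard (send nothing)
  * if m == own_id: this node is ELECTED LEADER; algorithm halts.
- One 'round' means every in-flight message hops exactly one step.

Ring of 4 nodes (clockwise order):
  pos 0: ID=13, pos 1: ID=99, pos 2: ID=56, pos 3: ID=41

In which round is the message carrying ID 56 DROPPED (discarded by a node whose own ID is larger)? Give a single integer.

Round 1: pos1(id99) recv 13: drop; pos2(id56) recv 99: fwd; pos3(id41) recv 56: fwd; pos0(id13) recv 41: fwd
Round 2: pos3(id41) recv 99: fwd; pos0(id13) recv 56: fwd; pos1(id99) recv 41: drop
Round 3: pos0(id13) recv 99: fwd; pos1(id99) recv 56: drop
Round 4: pos1(id99) recv 99: ELECTED
Message ID 56 originates at pos 2; dropped at pos 1 in round 3

Answer: 3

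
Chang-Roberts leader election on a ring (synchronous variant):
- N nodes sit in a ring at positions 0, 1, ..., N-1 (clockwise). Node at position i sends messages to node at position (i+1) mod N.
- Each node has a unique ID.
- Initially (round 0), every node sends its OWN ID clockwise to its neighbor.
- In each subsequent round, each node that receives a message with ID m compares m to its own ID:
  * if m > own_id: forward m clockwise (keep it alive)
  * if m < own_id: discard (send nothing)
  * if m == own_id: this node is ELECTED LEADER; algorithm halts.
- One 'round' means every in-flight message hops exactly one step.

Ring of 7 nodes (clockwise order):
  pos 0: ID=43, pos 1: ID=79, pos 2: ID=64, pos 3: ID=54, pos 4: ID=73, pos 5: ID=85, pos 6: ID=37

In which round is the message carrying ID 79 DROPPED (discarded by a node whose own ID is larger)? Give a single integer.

Answer: 4

Derivation:
Round 1: pos1(id79) recv 43: drop; pos2(id64) recv 79: fwd; pos3(id54) recv 64: fwd; pos4(id73) recv 54: drop; pos5(id85) recv 73: drop; pos6(id37) recv 85: fwd; pos0(id43) recv 37: drop
Round 2: pos3(id54) recv 79: fwd; pos4(id73) recv 64: drop; pos0(id43) recv 85: fwd
Round 3: pos4(id73) recv 79: fwd; pos1(id79) recv 85: fwd
Round 4: pos5(id85) recv 79: drop; pos2(id64) recv 85: fwd
Round 5: pos3(id54) recv 85: fwd
Round 6: pos4(id73) recv 85: fwd
Round 7: pos5(id85) recv 85: ELECTED
Message ID 79 originates at pos 1; dropped at pos 5 in round 4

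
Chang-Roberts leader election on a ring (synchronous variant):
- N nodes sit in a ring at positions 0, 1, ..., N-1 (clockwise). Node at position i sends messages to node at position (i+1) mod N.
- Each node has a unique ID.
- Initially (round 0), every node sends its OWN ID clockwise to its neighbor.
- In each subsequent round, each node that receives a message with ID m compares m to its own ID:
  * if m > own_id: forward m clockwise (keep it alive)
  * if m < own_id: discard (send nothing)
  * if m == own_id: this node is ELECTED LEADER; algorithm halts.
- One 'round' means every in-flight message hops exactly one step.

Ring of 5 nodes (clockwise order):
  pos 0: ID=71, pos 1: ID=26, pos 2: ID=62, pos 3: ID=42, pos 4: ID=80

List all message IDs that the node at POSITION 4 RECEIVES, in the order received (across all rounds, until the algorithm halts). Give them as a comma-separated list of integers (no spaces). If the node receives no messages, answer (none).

Answer: 42,62,71,80

Derivation:
Round 1: pos1(id26) recv 71: fwd; pos2(id62) recv 26: drop; pos3(id42) recv 62: fwd; pos4(id80) recv 42: drop; pos0(id71) recv 80: fwd
Round 2: pos2(id62) recv 71: fwd; pos4(id80) recv 62: drop; pos1(id26) recv 80: fwd
Round 3: pos3(id42) recv 71: fwd; pos2(id62) recv 80: fwd
Round 4: pos4(id80) recv 71: drop; pos3(id42) recv 80: fwd
Round 5: pos4(id80) recv 80: ELECTED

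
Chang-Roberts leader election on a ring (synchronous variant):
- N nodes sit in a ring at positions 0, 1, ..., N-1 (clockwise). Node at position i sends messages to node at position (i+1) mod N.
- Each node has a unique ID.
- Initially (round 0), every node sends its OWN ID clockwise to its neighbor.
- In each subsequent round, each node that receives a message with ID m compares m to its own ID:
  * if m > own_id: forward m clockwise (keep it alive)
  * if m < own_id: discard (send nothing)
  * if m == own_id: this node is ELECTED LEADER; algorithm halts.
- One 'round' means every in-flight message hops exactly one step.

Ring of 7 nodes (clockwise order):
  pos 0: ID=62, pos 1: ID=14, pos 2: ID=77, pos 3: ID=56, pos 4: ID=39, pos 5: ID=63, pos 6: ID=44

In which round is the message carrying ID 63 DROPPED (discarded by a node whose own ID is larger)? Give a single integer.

Round 1: pos1(id14) recv 62: fwd; pos2(id77) recv 14: drop; pos3(id56) recv 77: fwd; pos4(id39) recv 56: fwd; pos5(id63) recv 39: drop; pos6(id44) recv 63: fwd; pos0(id62) recv 44: drop
Round 2: pos2(id77) recv 62: drop; pos4(id39) recv 77: fwd; pos5(id63) recv 56: drop; pos0(id62) recv 63: fwd
Round 3: pos5(id63) recv 77: fwd; pos1(id14) recv 63: fwd
Round 4: pos6(id44) recv 77: fwd; pos2(id77) recv 63: drop
Round 5: pos0(id62) recv 77: fwd
Round 6: pos1(id14) recv 77: fwd
Round 7: pos2(id77) recv 77: ELECTED
Message ID 63 originates at pos 5; dropped at pos 2 in round 4

Answer: 4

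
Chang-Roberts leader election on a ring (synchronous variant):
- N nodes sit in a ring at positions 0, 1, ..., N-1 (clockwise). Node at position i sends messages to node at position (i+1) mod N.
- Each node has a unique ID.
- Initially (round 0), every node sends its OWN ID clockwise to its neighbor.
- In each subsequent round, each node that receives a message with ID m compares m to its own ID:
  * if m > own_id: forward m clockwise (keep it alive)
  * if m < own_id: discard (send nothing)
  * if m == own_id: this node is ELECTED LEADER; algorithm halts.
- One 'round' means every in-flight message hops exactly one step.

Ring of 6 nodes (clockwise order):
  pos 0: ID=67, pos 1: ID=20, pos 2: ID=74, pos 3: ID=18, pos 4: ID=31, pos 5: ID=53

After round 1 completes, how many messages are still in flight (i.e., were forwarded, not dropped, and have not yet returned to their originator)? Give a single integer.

Answer: 2

Derivation:
Round 1: pos1(id20) recv 67: fwd; pos2(id74) recv 20: drop; pos3(id18) recv 74: fwd; pos4(id31) recv 18: drop; pos5(id53) recv 31: drop; pos0(id67) recv 53: drop
After round 1: 2 messages still in flight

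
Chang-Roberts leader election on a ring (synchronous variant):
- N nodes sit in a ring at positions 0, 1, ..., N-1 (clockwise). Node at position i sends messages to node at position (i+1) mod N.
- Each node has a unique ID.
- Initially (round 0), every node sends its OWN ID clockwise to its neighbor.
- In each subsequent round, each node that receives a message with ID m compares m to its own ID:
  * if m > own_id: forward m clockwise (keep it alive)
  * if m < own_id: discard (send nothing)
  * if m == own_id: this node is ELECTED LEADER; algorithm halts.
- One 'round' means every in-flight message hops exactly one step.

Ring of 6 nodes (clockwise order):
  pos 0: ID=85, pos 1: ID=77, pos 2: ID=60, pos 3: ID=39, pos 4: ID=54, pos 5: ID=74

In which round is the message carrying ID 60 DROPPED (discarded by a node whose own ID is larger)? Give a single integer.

Round 1: pos1(id77) recv 85: fwd; pos2(id60) recv 77: fwd; pos3(id39) recv 60: fwd; pos4(id54) recv 39: drop; pos5(id74) recv 54: drop; pos0(id85) recv 74: drop
Round 2: pos2(id60) recv 85: fwd; pos3(id39) recv 77: fwd; pos4(id54) recv 60: fwd
Round 3: pos3(id39) recv 85: fwd; pos4(id54) recv 77: fwd; pos5(id74) recv 60: drop
Round 4: pos4(id54) recv 85: fwd; pos5(id74) recv 77: fwd
Round 5: pos5(id74) recv 85: fwd; pos0(id85) recv 77: drop
Round 6: pos0(id85) recv 85: ELECTED
Message ID 60 originates at pos 2; dropped at pos 5 in round 3

Answer: 3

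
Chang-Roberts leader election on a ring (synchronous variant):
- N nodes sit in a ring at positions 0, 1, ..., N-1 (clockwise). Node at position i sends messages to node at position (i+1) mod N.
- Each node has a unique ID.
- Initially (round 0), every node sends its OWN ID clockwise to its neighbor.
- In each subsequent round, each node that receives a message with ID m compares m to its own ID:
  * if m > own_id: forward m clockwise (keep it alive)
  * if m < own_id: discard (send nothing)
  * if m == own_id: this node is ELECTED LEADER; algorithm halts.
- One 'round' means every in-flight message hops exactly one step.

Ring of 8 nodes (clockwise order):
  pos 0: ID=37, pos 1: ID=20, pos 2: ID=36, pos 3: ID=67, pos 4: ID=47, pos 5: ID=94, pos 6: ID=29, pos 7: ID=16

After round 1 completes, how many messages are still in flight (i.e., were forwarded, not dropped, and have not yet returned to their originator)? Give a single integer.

Round 1: pos1(id20) recv 37: fwd; pos2(id36) recv 20: drop; pos3(id67) recv 36: drop; pos4(id47) recv 67: fwd; pos5(id94) recv 47: drop; pos6(id29) recv 94: fwd; pos7(id16) recv 29: fwd; pos0(id37) recv 16: drop
After round 1: 4 messages still in flight

Answer: 4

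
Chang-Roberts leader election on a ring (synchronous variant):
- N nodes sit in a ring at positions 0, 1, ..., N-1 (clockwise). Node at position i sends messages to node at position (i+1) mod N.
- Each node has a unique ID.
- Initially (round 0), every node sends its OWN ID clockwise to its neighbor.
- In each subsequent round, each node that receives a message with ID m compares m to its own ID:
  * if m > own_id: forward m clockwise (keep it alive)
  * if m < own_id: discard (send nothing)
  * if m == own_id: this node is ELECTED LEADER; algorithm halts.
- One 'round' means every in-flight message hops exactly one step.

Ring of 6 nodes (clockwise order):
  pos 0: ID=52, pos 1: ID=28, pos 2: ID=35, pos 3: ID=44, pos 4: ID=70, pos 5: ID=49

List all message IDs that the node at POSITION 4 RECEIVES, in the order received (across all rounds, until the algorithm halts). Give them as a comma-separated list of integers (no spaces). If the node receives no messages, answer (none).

Answer: 44,52,70

Derivation:
Round 1: pos1(id28) recv 52: fwd; pos2(id35) recv 28: drop; pos3(id44) recv 35: drop; pos4(id70) recv 44: drop; pos5(id49) recv 70: fwd; pos0(id52) recv 49: drop
Round 2: pos2(id35) recv 52: fwd; pos0(id52) recv 70: fwd
Round 3: pos3(id44) recv 52: fwd; pos1(id28) recv 70: fwd
Round 4: pos4(id70) recv 52: drop; pos2(id35) recv 70: fwd
Round 5: pos3(id44) recv 70: fwd
Round 6: pos4(id70) recv 70: ELECTED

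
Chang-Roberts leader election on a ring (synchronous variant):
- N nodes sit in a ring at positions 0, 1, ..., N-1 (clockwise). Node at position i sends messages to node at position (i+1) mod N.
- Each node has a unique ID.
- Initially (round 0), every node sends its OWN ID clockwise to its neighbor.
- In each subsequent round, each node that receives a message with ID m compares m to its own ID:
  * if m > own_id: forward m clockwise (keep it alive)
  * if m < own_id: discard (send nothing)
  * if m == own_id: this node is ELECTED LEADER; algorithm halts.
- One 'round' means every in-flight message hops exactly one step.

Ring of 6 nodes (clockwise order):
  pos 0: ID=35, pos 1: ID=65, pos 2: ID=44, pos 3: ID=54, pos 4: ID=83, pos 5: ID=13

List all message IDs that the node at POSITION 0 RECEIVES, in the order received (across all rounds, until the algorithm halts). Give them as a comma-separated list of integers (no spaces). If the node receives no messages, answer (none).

Round 1: pos1(id65) recv 35: drop; pos2(id44) recv 65: fwd; pos3(id54) recv 44: drop; pos4(id83) recv 54: drop; pos5(id13) recv 83: fwd; pos0(id35) recv 13: drop
Round 2: pos3(id54) recv 65: fwd; pos0(id35) recv 83: fwd
Round 3: pos4(id83) recv 65: drop; pos1(id65) recv 83: fwd
Round 4: pos2(id44) recv 83: fwd
Round 5: pos3(id54) recv 83: fwd
Round 6: pos4(id83) recv 83: ELECTED

Answer: 13,83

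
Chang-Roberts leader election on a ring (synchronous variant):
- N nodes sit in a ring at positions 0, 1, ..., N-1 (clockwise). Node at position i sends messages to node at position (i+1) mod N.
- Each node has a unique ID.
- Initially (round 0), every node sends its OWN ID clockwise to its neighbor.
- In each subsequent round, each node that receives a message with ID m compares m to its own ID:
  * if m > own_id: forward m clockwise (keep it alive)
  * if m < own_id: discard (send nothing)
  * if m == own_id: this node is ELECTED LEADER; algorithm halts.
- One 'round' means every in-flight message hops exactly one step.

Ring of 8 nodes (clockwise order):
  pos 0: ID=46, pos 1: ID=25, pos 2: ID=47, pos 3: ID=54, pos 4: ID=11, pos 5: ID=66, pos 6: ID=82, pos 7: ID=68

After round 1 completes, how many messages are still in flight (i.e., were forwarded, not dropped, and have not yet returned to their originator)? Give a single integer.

Answer: 4

Derivation:
Round 1: pos1(id25) recv 46: fwd; pos2(id47) recv 25: drop; pos3(id54) recv 47: drop; pos4(id11) recv 54: fwd; pos5(id66) recv 11: drop; pos6(id82) recv 66: drop; pos7(id68) recv 82: fwd; pos0(id46) recv 68: fwd
After round 1: 4 messages still in flight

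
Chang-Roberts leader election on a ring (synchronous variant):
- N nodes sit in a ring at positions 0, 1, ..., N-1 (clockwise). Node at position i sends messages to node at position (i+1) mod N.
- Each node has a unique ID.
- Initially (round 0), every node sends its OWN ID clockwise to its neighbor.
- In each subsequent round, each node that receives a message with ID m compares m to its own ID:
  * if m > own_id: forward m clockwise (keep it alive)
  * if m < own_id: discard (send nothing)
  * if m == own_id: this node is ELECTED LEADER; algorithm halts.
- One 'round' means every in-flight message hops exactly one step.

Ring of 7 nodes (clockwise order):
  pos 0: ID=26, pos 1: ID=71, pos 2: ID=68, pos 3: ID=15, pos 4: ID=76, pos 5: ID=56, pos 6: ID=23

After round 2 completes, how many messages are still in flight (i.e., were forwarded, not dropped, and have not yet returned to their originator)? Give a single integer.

Answer: 3

Derivation:
Round 1: pos1(id71) recv 26: drop; pos2(id68) recv 71: fwd; pos3(id15) recv 68: fwd; pos4(id76) recv 15: drop; pos5(id56) recv 76: fwd; pos6(id23) recv 56: fwd; pos0(id26) recv 23: drop
Round 2: pos3(id15) recv 71: fwd; pos4(id76) recv 68: drop; pos6(id23) recv 76: fwd; pos0(id26) recv 56: fwd
After round 2: 3 messages still in flight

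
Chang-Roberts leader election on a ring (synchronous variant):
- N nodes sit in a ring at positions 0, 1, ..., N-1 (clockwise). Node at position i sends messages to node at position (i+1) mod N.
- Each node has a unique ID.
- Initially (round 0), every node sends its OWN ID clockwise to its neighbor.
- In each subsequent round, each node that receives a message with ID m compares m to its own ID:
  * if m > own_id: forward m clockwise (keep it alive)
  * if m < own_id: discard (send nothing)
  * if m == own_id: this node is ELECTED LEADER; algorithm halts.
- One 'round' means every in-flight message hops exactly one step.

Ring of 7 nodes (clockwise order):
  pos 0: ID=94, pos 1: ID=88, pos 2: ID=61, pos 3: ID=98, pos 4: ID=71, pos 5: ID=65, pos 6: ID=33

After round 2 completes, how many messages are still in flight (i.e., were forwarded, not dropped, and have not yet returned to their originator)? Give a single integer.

Answer: 3

Derivation:
Round 1: pos1(id88) recv 94: fwd; pos2(id61) recv 88: fwd; pos3(id98) recv 61: drop; pos4(id71) recv 98: fwd; pos5(id65) recv 71: fwd; pos6(id33) recv 65: fwd; pos0(id94) recv 33: drop
Round 2: pos2(id61) recv 94: fwd; pos3(id98) recv 88: drop; pos5(id65) recv 98: fwd; pos6(id33) recv 71: fwd; pos0(id94) recv 65: drop
After round 2: 3 messages still in flight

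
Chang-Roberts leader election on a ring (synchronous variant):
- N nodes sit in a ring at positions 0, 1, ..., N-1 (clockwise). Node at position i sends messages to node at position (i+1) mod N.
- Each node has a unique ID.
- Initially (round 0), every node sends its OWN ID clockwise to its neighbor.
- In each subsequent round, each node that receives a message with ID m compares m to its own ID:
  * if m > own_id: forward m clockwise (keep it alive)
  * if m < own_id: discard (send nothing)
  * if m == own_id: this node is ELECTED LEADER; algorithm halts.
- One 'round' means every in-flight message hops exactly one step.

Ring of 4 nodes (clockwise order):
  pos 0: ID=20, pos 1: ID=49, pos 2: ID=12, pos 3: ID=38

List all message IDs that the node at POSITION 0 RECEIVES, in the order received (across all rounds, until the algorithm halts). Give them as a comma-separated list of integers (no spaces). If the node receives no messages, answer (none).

Round 1: pos1(id49) recv 20: drop; pos2(id12) recv 49: fwd; pos3(id38) recv 12: drop; pos0(id20) recv 38: fwd
Round 2: pos3(id38) recv 49: fwd; pos1(id49) recv 38: drop
Round 3: pos0(id20) recv 49: fwd
Round 4: pos1(id49) recv 49: ELECTED

Answer: 38,49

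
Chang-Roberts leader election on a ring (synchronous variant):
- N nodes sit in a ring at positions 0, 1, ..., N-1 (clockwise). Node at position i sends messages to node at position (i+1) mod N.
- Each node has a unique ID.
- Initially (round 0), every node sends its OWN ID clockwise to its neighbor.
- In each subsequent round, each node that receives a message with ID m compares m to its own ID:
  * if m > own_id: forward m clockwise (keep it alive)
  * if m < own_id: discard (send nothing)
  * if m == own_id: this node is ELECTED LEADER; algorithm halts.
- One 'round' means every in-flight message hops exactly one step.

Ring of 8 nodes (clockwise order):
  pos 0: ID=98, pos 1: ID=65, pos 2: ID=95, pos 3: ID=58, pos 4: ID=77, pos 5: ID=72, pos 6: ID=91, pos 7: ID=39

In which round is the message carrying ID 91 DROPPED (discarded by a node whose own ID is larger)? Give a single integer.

Answer: 2

Derivation:
Round 1: pos1(id65) recv 98: fwd; pos2(id95) recv 65: drop; pos3(id58) recv 95: fwd; pos4(id77) recv 58: drop; pos5(id72) recv 77: fwd; pos6(id91) recv 72: drop; pos7(id39) recv 91: fwd; pos0(id98) recv 39: drop
Round 2: pos2(id95) recv 98: fwd; pos4(id77) recv 95: fwd; pos6(id91) recv 77: drop; pos0(id98) recv 91: drop
Round 3: pos3(id58) recv 98: fwd; pos5(id72) recv 95: fwd
Round 4: pos4(id77) recv 98: fwd; pos6(id91) recv 95: fwd
Round 5: pos5(id72) recv 98: fwd; pos7(id39) recv 95: fwd
Round 6: pos6(id91) recv 98: fwd; pos0(id98) recv 95: drop
Round 7: pos7(id39) recv 98: fwd
Round 8: pos0(id98) recv 98: ELECTED
Message ID 91 originates at pos 6; dropped at pos 0 in round 2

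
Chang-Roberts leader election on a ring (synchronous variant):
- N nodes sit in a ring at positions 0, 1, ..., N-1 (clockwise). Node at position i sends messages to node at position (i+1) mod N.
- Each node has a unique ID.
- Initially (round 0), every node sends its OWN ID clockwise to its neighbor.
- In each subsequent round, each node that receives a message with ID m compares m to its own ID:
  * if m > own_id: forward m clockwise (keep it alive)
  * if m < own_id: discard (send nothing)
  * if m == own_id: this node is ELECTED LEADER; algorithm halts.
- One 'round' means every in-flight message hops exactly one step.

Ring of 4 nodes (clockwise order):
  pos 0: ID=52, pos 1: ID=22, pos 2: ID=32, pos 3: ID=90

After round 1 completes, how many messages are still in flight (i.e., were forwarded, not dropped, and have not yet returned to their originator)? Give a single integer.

Answer: 2

Derivation:
Round 1: pos1(id22) recv 52: fwd; pos2(id32) recv 22: drop; pos3(id90) recv 32: drop; pos0(id52) recv 90: fwd
After round 1: 2 messages still in flight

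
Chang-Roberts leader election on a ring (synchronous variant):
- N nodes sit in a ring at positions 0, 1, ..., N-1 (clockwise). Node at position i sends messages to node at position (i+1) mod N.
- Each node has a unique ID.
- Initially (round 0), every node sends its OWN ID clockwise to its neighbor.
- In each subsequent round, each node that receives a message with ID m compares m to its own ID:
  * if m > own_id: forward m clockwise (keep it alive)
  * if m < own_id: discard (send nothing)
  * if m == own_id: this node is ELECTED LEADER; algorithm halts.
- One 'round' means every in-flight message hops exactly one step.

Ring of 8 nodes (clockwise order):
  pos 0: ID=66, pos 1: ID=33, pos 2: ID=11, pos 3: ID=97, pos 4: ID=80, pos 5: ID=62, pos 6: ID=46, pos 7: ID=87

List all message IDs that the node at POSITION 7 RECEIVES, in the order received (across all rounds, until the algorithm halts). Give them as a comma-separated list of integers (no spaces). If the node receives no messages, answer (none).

Answer: 46,62,80,97

Derivation:
Round 1: pos1(id33) recv 66: fwd; pos2(id11) recv 33: fwd; pos3(id97) recv 11: drop; pos4(id80) recv 97: fwd; pos5(id62) recv 80: fwd; pos6(id46) recv 62: fwd; pos7(id87) recv 46: drop; pos0(id66) recv 87: fwd
Round 2: pos2(id11) recv 66: fwd; pos3(id97) recv 33: drop; pos5(id62) recv 97: fwd; pos6(id46) recv 80: fwd; pos7(id87) recv 62: drop; pos1(id33) recv 87: fwd
Round 3: pos3(id97) recv 66: drop; pos6(id46) recv 97: fwd; pos7(id87) recv 80: drop; pos2(id11) recv 87: fwd
Round 4: pos7(id87) recv 97: fwd; pos3(id97) recv 87: drop
Round 5: pos0(id66) recv 97: fwd
Round 6: pos1(id33) recv 97: fwd
Round 7: pos2(id11) recv 97: fwd
Round 8: pos3(id97) recv 97: ELECTED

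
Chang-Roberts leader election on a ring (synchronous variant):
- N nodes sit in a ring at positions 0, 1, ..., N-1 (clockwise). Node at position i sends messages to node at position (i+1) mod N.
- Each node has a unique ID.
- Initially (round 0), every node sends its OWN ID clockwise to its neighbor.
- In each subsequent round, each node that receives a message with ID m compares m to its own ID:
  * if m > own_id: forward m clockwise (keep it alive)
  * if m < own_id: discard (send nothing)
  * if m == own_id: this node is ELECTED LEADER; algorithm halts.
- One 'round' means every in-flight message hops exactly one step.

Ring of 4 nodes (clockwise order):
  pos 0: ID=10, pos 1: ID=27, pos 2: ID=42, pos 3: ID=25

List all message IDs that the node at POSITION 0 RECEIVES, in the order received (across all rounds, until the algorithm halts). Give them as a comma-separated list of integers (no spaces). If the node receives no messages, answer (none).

Answer: 25,42

Derivation:
Round 1: pos1(id27) recv 10: drop; pos2(id42) recv 27: drop; pos3(id25) recv 42: fwd; pos0(id10) recv 25: fwd
Round 2: pos0(id10) recv 42: fwd; pos1(id27) recv 25: drop
Round 3: pos1(id27) recv 42: fwd
Round 4: pos2(id42) recv 42: ELECTED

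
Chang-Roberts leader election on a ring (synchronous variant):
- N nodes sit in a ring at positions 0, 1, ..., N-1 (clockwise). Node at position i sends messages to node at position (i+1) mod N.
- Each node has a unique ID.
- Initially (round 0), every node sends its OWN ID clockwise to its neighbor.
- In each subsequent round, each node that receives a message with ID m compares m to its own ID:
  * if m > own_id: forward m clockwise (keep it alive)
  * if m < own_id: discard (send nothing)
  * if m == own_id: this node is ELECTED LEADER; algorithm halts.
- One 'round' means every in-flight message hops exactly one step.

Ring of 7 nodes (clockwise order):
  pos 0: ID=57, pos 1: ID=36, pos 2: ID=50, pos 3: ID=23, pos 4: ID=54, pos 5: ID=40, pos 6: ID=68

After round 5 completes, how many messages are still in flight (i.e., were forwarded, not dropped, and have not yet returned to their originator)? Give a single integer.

Answer: 2

Derivation:
Round 1: pos1(id36) recv 57: fwd; pos2(id50) recv 36: drop; pos3(id23) recv 50: fwd; pos4(id54) recv 23: drop; pos5(id40) recv 54: fwd; pos6(id68) recv 40: drop; pos0(id57) recv 68: fwd
Round 2: pos2(id50) recv 57: fwd; pos4(id54) recv 50: drop; pos6(id68) recv 54: drop; pos1(id36) recv 68: fwd
Round 3: pos3(id23) recv 57: fwd; pos2(id50) recv 68: fwd
Round 4: pos4(id54) recv 57: fwd; pos3(id23) recv 68: fwd
Round 5: pos5(id40) recv 57: fwd; pos4(id54) recv 68: fwd
After round 5: 2 messages still in flight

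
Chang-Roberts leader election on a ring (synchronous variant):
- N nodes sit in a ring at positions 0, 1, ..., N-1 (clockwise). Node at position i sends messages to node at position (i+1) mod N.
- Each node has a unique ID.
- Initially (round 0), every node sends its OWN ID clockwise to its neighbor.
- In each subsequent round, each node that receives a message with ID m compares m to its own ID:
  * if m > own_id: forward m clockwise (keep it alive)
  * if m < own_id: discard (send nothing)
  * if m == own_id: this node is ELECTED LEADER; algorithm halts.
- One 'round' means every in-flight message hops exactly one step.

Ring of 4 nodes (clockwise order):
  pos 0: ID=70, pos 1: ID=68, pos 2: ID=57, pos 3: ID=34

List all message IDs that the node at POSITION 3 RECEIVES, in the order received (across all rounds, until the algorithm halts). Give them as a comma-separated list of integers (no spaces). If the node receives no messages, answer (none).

Round 1: pos1(id68) recv 70: fwd; pos2(id57) recv 68: fwd; pos3(id34) recv 57: fwd; pos0(id70) recv 34: drop
Round 2: pos2(id57) recv 70: fwd; pos3(id34) recv 68: fwd; pos0(id70) recv 57: drop
Round 3: pos3(id34) recv 70: fwd; pos0(id70) recv 68: drop
Round 4: pos0(id70) recv 70: ELECTED

Answer: 57,68,70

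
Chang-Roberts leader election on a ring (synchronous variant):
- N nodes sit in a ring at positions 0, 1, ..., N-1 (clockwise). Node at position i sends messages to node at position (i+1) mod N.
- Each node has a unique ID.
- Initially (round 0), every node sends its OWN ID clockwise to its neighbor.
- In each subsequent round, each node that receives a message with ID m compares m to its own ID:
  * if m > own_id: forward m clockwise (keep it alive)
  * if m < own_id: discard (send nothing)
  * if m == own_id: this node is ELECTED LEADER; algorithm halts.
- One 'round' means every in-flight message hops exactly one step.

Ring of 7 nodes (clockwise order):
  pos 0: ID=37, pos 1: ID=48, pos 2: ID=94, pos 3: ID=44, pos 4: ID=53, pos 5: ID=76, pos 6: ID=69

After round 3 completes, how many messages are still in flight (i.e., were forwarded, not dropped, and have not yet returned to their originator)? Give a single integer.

Round 1: pos1(id48) recv 37: drop; pos2(id94) recv 48: drop; pos3(id44) recv 94: fwd; pos4(id53) recv 44: drop; pos5(id76) recv 53: drop; pos6(id69) recv 76: fwd; pos0(id37) recv 69: fwd
Round 2: pos4(id53) recv 94: fwd; pos0(id37) recv 76: fwd; pos1(id48) recv 69: fwd
Round 3: pos5(id76) recv 94: fwd; pos1(id48) recv 76: fwd; pos2(id94) recv 69: drop
After round 3: 2 messages still in flight

Answer: 2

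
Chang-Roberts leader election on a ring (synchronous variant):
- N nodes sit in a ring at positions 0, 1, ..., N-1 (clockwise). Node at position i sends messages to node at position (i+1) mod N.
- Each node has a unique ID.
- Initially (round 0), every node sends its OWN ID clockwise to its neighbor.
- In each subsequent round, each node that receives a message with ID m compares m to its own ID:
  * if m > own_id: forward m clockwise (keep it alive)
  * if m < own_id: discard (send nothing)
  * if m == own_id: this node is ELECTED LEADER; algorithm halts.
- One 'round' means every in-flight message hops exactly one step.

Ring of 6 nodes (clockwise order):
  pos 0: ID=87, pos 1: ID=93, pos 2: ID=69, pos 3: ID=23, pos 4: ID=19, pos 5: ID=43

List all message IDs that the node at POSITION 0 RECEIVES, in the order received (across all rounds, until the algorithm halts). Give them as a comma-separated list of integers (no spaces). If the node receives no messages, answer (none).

Round 1: pos1(id93) recv 87: drop; pos2(id69) recv 93: fwd; pos3(id23) recv 69: fwd; pos4(id19) recv 23: fwd; pos5(id43) recv 19: drop; pos0(id87) recv 43: drop
Round 2: pos3(id23) recv 93: fwd; pos4(id19) recv 69: fwd; pos5(id43) recv 23: drop
Round 3: pos4(id19) recv 93: fwd; pos5(id43) recv 69: fwd
Round 4: pos5(id43) recv 93: fwd; pos0(id87) recv 69: drop
Round 5: pos0(id87) recv 93: fwd
Round 6: pos1(id93) recv 93: ELECTED

Answer: 43,69,93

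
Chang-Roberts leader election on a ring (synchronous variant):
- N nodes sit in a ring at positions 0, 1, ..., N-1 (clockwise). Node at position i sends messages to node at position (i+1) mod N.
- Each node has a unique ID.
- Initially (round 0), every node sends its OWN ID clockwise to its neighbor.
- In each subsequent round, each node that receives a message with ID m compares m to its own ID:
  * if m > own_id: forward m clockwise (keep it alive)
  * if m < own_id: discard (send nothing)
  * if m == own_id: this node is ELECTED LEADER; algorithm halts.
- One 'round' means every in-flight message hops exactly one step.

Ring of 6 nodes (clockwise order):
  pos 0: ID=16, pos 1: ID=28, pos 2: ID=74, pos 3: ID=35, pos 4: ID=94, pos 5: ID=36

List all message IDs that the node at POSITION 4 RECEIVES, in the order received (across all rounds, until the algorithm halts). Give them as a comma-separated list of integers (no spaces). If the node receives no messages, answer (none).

Round 1: pos1(id28) recv 16: drop; pos2(id74) recv 28: drop; pos3(id35) recv 74: fwd; pos4(id94) recv 35: drop; pos5(id36) recv 94: fwd; pos0(id16) recv 36: fwd
Round 2: pos4(id94) recv 74: drop; pos0(id16) recv 94: fwd; pos1(id28) recv 36: fwd
Round 3: pos1(id28) recv 94: fwd; pos2(id74) recv 36: drop
Round 4: pos2(id74) recv 94: fwd
Round 5: pos3(id35) recv 94: fwd
Round 6: pos4(id94) recv 94: ELECTED

Answer: 35,74,94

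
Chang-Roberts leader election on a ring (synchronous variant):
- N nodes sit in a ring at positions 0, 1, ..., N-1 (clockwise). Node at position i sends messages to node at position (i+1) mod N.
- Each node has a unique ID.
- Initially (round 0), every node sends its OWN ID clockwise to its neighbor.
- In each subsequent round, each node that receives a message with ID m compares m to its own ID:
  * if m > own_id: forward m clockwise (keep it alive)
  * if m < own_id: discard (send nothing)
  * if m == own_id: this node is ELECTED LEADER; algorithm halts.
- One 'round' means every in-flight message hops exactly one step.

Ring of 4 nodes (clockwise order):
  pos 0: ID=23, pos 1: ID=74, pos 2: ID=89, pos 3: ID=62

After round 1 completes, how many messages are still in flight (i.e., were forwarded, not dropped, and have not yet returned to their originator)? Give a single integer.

Answer: 2

Derivation:
Round 1: pos1(id74) recv 23: drop; pos2(id89) recv 74: drop; pos3(id62) recv 89: fwd; pos0(id23) recv 62: fwd
After round 1: 2 messages still in flight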